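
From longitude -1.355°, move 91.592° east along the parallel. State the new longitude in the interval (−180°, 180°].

Start at -1.355°; shift +91.592° → +90.237°.
+90.237° already lies in (−180°, 180°].

+90.237°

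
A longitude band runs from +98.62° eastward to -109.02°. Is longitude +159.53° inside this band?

Band width going east from +98.62° to -109.02°: ((-109.02 − 98.62) mod 360) = 152.36°.
Offset of +159.53° east of the west edge: ((159.53 − 98.62) mod 360) = 60.91°.
60.91° ≤ 152.36° ⇒ inside.

Yes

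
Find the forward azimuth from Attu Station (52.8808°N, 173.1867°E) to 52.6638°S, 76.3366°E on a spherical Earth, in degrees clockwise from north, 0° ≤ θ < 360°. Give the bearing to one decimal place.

Δλ = 76.3366 − 173.1867 = -96.8501°.
θ = atan2( sin Δλ · cos φ₂ , cos φ₁ · sin φ₂ − sin φ₁ · cos φ₂ · cos Δλ )
  = atan2(-0.60216, -0.42214) = -125.032° → normalised to [0°, 360°): 234.968°.

235.0°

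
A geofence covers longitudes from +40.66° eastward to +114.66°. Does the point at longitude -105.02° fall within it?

No

Band width going east from +40.66° to +114.66°: ((114.66 − 40.66) mod 360) = 74.00°.
Offset of -105.02° east of the west edge: ((-105.02 − 40.66) mod 360) = 214.32°.
214.32° > 74.00° ⇒ outside.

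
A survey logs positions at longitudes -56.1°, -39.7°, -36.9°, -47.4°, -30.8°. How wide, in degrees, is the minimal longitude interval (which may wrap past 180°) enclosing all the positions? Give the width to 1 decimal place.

25.3°

Sort the longitudes: -56.1°, -47.4°, -39.7°, -36.9°, -30.8°.
Eastward gaps between consecutive values (wrapping around): 8.7°, 7.7°, 2.8°, 6.1°, 334.7°.
Largest gap = 334.7° ⇒ minimal covering band is its complement: 360° − 334.7° = 25.3°.
Band runs from -56.1° eastward to -30.8°.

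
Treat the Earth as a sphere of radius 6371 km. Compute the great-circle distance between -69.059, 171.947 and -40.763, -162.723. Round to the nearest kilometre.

Δλ = -162.723 − 171.947 = -334.670°; wrapped into (−180°, 180°]: 25.330°.
Δφ = -40.763 − -69.059 = 28.296°.
a = sin²(Δφ/2) + cos φ₁ · cos φ₂ · sin²(Δλ/2) = 0.072758.
c = 2·atan2(√a, √(1−a)) = 0.54624 rad → d = 6371·c ≈ 3480.09 km.

3480 km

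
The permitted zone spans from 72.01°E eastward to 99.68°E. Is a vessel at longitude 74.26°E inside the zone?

Yes

Band width going east from +72.01° to +99.68°: ((99.68 − 72.01) mod 360) = 27.67°.
Offset of +74.26° east of the west edge: ((74.26 − 72.01) mod 360) = 2.25°.
2.25° ≤ 27.67° ⇒ inside.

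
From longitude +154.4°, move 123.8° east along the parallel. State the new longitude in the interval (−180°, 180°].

-81.8°

Start at +154.4°; shift +123.8° → +278.2°.
+278.2° lies outside (−180°, 180°]; subtract 360° → -81.8°.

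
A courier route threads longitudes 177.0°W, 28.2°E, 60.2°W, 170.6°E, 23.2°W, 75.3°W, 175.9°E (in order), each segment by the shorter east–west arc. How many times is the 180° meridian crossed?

Leg 1: -177.0° → +28.2°, shortest Δλ = -154.8° (west) — crosses 180°.
Leg 2: +28.2° → -60.2°, shortest Δλ = -88.4° (west) — does not cross 180°.
Leg 3: -60.2° → +170.6°, shortest Δλ = -129.2° (west) — crosses 180°.
Leg 4: +170.6° → -23.2°, shortest Δλ = 166.2° (east) — crosses 180°.
Leg 5: -23.2° → -75.3°, shortest Δλ = -52.1° (west) — does not cross 180°.
Leg 6: -75.3° → +175.9°, shortest Δλ = -108.8° (west) — crosses 180°.
Total crossings: 4.

4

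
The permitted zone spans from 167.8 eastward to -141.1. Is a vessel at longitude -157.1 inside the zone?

Band width going east from +167.8° to -141.1°: ((-141.1 − 167.8) mod 360) = 51.1°.
Offset of -157.1° east of the west edge: ((-157.1 − 167.8) mod 360) = 35.1°.
35.1° ≤ 51.1° ⇒ inside.

Yes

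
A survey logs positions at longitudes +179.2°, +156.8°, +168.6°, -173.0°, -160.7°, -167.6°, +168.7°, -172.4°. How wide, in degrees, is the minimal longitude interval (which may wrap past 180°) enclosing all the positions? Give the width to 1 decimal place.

Sort the longitudes: -173.0°, -172.4°, -167.6°, -160.7°, +156.8°, +168.6°, +168.7°, +179.2°.
Eastward gaps between consecutive values (wrapping around): 0.6°, 4.8°, 6.9°, 317.5°, 11.8°, 0.1°, 10.5°, 7.8°.
Largest gap = 317.5° ⇒ minimal covering band is its complement: 360° − 317.5° = 42.5°.
Band runs from +156.8° eastward to -160.7°, crossing the antimeridian.

42.5°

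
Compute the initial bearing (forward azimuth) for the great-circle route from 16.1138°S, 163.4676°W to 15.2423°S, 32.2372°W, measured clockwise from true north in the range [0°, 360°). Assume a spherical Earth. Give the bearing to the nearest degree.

Δλ = -32.2372 − -163.4676 = 131.2304°.
θ = atan2( sin Δλ · cos φ₂ , cos φ₁ · sin φ₂ − sin φ₁ · cos φ₂ · cos Δλ )
  = atan2(0.72561, -0.42907) = 120.597° → normalised to [0°, 360°): 120.597°.

121°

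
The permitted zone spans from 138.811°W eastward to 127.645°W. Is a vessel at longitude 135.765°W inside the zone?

Band width going east from -138.811° to -127.645°: ((-127.645 − -138.811) mod 360) = 11.166°.
Offset of -135.765° east of the west edge: ((-135.765 − -138.811) mod 360) = 3.046°.
3.046° ≤ 11.166° ⇒ inside.

Yes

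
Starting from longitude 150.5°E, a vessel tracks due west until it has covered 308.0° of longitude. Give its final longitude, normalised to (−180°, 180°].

157.5°W

Start at +150.5°; shift −308.0° → -157.5°.
-157.5° already lies in (−180°, 180°].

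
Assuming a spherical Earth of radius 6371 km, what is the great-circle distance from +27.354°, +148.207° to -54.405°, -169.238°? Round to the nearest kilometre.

9962 km

Δλ = -169.238 − 148.207 = -317.445°; wrapped into (−180°, 180°]: 42.555°.
Δφ = -54.405 − 27.354 = -81.759°.
a = sin²(Δφ/2) + cos φ₁ · cos φ₂ · sin²(Δλ/2) = 0.496409.
c = 2·atan2(√a, √(1−a)) = 1.56361 rad → d = 6371·c ≈ 9961.79 km.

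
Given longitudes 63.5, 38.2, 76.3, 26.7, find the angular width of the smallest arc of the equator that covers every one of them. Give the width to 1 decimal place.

49.6°

Sort the longitudes: +26.7°, +38.2°, +63.5°, +76.3°.
Eastward gaps between consecutive values (wrapping around): 11.5°, 25.3°, 12.8°, 310.4°.
Largest gap = 310.4° ⇒ minimal covering band is its complement: 360° − 310.4° = 49.6°.
Band runs from +26.7° eastward to +76.3°.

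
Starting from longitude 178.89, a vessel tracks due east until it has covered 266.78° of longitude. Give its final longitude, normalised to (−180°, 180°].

Start at +178.89°; shift +266.78° → +445.67°.
+445.67° lies outside (−180°, 180°]; subtract 360° → +85.67°.

+85.67°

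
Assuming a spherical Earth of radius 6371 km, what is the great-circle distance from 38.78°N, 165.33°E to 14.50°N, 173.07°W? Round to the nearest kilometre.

Δλ = -173.07 − 165.33 = -338.40°; wrapped into (−180°, 180°]: 21.60°.
Δφ = 14.50 − 38.78 = -24.28°.
a = sin²(Δφ/2) + cos φ₁ · cos φ₂ · sin²(Δλ/2) = 0.070726.
c = 2·atan2(√a, √(1−a)) = 0.53837 rad → d = 6371·c ≈ 3429.93 km.

3430 km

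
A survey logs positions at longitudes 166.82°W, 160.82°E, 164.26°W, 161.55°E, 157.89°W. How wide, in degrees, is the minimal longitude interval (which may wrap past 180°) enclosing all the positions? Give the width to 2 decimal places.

Sort the longitudes: -166.82°, -164.26°, -157.89°, +160.82°, +161.55°.
Eastward gaps between consecutive values (wrapping around): 2.56°, 6.37°, 318.71°, 0.73°, 31.63°.
Largest gap = 318.71° ⇒ minimal covering band is its complement: 360° − 318.71° = 41.29°.
Band runs from +160.82° eastward to -157.89°, crossing the antimeridian.

41.29°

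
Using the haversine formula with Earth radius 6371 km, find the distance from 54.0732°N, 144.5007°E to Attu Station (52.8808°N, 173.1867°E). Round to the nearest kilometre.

Δλ = 173.1867 − 144.5007 = 28.6860°.
Δφ = 52.8808 − 54.0732 = -1.1924°.
a = sin²(Δφ/2) + cos φ₁ · cos φ₂ · sin²(Δλ/2) = 0.021838.
c = 2·atan2(√a, √(1−a)) = 0.29664 rad → d = 6371·c ≈ 1889.90 km.

1890 km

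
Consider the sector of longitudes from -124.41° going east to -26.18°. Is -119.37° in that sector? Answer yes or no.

Band width going east from -124.41° to -26.18°: ((-26.18 − -124.41) mod 360) = 98.23°.
Offset of -119.37° east of the west edge: ((-119.37 − -124.41) mod 360) = 5.04°.
5.04° ≤ 98.23° ⇒ inside.

Yes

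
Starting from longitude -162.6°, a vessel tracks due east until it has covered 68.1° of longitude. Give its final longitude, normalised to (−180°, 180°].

-94.5°

Start at -162.6°; shift +68.1° → -94.5°.
-94.5° already lies in (−180°, 180°].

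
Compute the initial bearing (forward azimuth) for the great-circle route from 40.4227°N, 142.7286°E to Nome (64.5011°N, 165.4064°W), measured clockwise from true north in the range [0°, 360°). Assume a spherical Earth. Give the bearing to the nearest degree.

33°

Δλ = -165.4064 − 142.7286 = -308.1350°; wrapped into (−180°, 180°]: 51.8650°.
θ = atan2( sin Δλ · cos φ₂ , cos φ₁ · sin φ₂ − sin φ₁ · cos φ₂ · cos Δλ )
  = atan2(0.33861, 0.51475) = 33.337° → normalised to [0°, 360°): 33.337°.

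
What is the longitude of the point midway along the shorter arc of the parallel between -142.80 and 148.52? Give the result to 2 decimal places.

Signed shortest Δλ from -142.80° to +148.52° is -68.68°.
Midpoint longitude = -142.80° + (-68.68°)/2 = -142.80° − 34.34° = -177.14°.
(The naïve average (-142.80 + +148.52)/2 = 2.86° is on the wrong side of the globe.)

-177.14°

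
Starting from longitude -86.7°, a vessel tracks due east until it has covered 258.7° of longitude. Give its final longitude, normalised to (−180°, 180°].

+172.0°

Start at -86.7°; shift +258.7° → +172.0°.
+172.0° already lies in (−180°, 180°].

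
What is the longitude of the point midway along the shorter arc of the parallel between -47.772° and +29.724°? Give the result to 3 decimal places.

Signed shortest Δλ from -47.772° to +29.724° is +77.496°.
Midpoint longitude = -47.772° + (+77.496°)/2 = -47.772° + 38.748° = -9.024°.

-9.024°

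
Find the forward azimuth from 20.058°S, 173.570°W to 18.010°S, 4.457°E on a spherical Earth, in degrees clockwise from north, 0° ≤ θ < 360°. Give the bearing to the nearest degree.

177°

Δλ = 4.457 − -173.570 = 178.027°.
θ = atan2( sin Δλ · cos φ₂ , cos φ₁ · sin φ₂ − sin φ₁ · cos φ₂ · cos Δλ )
  = atan2(0.03274, -0.61640) = 176.959° → normalised to [0°, 360°): 176.959°.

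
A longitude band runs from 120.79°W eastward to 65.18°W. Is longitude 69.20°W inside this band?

Yes

Band width going east from -120.79° to -65.18°: ((-65.18 − -120.79) mod 360) = 55.61°.
Offset of -69.20° east of the west edge: ((-69.20 − -120.79) mod 360) = 51.59°.
51.59° ≤ 55.61° ⇒ inside.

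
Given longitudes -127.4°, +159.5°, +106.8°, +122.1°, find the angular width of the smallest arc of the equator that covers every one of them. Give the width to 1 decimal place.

Sort the longitudes: -127.4°, +106.8°, +122.1°, +159.5°.
Eastward gaps between consecutive values (wrapping around): 234.2°, 15.3°, 37.4°, 73.1°.
Largest gap = 234.2° ⇒ minimal covering band is its complement: 360° − 234.2° = 125.8°.
Band runs from +106.8° eastward to -127.4°, crossing the antimeridian.

125.8°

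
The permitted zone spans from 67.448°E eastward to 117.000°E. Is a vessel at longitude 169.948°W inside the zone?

Band width going east from +67.448° to +117.000°: ((117.000 − 67.448) mod 360) = 49.552°.
Offset of -169.948° east of the west edge: ((-169.948 − 67.448) mod 360) = 122.604°.
122.604° > 49.552° ⇒ outside.

No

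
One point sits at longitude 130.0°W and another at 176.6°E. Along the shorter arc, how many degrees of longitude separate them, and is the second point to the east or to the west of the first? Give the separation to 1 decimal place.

Raw difference: 176.6 − -130.0 = 306.6°.
Normalise into (−180°, 180°]: 306.6° − 360° = -53.4°.
Negative ⇒ the second point lies to the west; separation 53.4°.

53.4° west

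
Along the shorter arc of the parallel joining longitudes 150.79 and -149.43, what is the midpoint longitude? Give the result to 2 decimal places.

Signed shortest Δλ from +150.79° to -149.43° is +59.78°.
Midpoint longitude = +150.79° + (+59.78°)/2 = +150.79° + 29.89° = +180.68°.
Normalise into (−180°, 180°]: -179.32°.
(The naïve average (+150.79 + -149.43)/2 = 0.68° is on the wrong side of the globe.)

-179.32°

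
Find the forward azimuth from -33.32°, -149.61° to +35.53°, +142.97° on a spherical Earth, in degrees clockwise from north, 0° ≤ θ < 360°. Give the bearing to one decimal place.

Δλ = 142.97 − -149.61 = 292.58°; wrapped into (−180°, 180°]: -67.42°.
θ = atan2( sin Δλ · cos φ₂ , cos φ₁ · sin φ₂ − sin φ₁ · cos φ₂ · cos Δλ )
  = atan2(-0.75143, 0.65725) = -48.825° → normalised to [0°, 360°): 311.175°.

311.2°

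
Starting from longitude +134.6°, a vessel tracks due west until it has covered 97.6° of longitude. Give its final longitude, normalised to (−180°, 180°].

+37.0°

Start at +134.6°; shift −97.6° → +37.0°.
+37.0° already lies in (−180°, 180°].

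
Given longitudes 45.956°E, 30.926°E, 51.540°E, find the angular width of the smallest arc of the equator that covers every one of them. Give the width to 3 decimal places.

20.614°

Sort the longitudes: +30.926°, +45.956°, +51.540°.
Eastward gaps between consecutive values (wrapping around): 15.030°, 5.584°, 339.386°.
Largest gap = 339.386° ⇒ minimal covering band is its complement: 360° − 339.386° = 20.614°.
Band runs from +30.926° eastward to +51.540°.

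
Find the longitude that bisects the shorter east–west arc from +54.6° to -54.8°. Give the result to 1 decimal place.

Signed shortest Δλ from +54.6° to -54.8° is -109.4°.
Midpoint longitude = +54.6° + (-109.4°)/2 = +54.6° − 54.7° = -0.1°.

-0.1°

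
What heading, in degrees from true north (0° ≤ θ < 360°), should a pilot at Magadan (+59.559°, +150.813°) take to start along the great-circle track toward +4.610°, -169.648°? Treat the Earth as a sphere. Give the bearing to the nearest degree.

Δλ = -169.648 − 150.813 = -320.461°; wrapped into (−180°, 180°]: 39.539°.
θ = atan2( sin Δλ · cos φ₂ , cos φ₁ · sin φ₂ − sin φ₁ · cos φ₂ · cos Δλ )
  = atan2(0.63454, -0.62201) = 134.429° → normalised to [0°, 360°): 134.429°.

134°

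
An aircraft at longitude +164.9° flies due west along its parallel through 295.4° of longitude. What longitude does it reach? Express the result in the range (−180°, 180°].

-130.5°

Start at +164.9°; shift −295.4° → -130.5°.
-130.5° already lies in (−180°, 180°].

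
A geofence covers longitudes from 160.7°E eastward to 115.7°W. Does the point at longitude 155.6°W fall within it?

Yes

Band width going east from +160.7° to -115.7°: ((-115.7 − 160.7) mod 360) = 83.6°.
Offset of -155.6° east of the west edge: ((-155.6 − 160.7) mod 360) = 43.7°.
43.7° ≤ 83.6° ⇒ inside.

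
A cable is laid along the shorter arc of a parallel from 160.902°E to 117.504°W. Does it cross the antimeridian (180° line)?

Naïve |-117.504 − 160.902| = 278.406° > 180°, so the shorter arc goes the other way round — across 180°.
Signed shortest Δλ = ((-117.504 − 160.902 + 180) mod 360) − 180 = 81.594°.
Going east by 81.594° from +160.902° passes through 180° before reaching -117.504°.

Yes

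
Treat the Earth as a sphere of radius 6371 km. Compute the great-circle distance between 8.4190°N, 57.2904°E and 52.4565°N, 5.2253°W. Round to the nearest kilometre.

Δλ = -5.2253 − 57.2904 = -62.5157°.
Δφ = 52.4565 − 8.4190 = 44.0375°.
a = sin²(Δφ/2) + cos φ₁ · cos φ₂ · sin²(Δλ/2) = 0.302859.
c = 2·atan2(√a, √(1−a)) = 1.16551 rad → d = 6371·c ≈ 7425.46 km.

7425 km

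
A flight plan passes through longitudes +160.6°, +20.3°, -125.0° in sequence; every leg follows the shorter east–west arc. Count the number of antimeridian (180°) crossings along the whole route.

0

Leg 1: +160.6° → +20.3°, shortest Δλ = -140.3° (west) — does not cross 180°.
Leg 2: +20.3° → -125.0°, shortest Δλ = -145.3° (west) — does not cross 180°.
Total crossings: 0.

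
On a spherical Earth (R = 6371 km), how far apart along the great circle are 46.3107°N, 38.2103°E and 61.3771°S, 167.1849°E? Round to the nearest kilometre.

Δλ = 167.1849 − 38.2103 = 128.9746°.
Δφ = -61.3771 − 46.3107 = -107.6878°.
a = sin²(Δφ/2) + cos φ₁ · cos φ₂ · sin²(Δλ/2) = 0.921427.
c = 2·atan2(√a, √(1−a)) = 2.57336 rad → d = 6371·c ≈ 16394.89 km.

16395 km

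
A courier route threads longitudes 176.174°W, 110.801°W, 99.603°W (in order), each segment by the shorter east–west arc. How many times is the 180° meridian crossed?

0

Leg 1: -176.174° → -110.801°, shortest Δλ = 65.373° (east) — does not cross 180°.
Leg 2: -110.801° → -99.603°, shortest Δλ = 11.198° (east) — does not cross 180°.
Total crossings: 0.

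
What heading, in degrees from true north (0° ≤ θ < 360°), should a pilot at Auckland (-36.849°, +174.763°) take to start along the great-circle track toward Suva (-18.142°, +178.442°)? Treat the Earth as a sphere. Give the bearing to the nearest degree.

Δλ = 178.442 − 174.763 = 3.679°.
θ = atan2( sin Δλ · cos φ₂ , cos φ₁ · sin φ₂ − sin φ₁ · cos φ₂ · cos Δλ )
  = atan2(0.06098, 0.31955) = 10.803° → normalised to [0°, 360°): 10.803°.

11°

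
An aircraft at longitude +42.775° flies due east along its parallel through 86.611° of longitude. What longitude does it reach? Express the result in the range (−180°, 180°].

Start at +42.775°; shift +86.611° → +129.386°.
+129.386° already lies in (−180°, 180°].

+129.386°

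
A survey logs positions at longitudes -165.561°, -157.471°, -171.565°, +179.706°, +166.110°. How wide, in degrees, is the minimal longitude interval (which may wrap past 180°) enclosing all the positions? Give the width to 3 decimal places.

36.419°

Sort the longitudes: -171.565°, -165.561°, -157.471°, +166.110°, +179.706°.
Eastward gaps between consecutive values (wrapping around): 6.004°, 8.090°, 323.581°, 13.596°, 8.729°.
Largest gap = 323.581° ⇒ minimal covering band is its complement: 360° − 323.581° = 36.419°.
Band runs from +166.110° eastward to -157.471°, crossing the antimeridian.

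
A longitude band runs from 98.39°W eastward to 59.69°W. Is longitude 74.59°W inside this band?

Yes

Band width going east from -98.39° to -59.69°: ((-59.69 − -98.39) mod 360) = 38.70°.
Offset of -74.59° east of the west edge: ((-74.59 − -98.39) mod 360) = 23.80°.
23.80° ≤ 38.70° ⇒ inside.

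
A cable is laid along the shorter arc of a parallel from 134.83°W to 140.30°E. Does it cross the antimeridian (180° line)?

Yes

Naïve |140.30 − -134.83| = 275.13° > 180°, so the shorter arc goes the other way round — across 180°.
Signed shortest Δλ = ((140.30 − -134.83 + 180) mod 360) − 180 = -84.87°.
Going west by 84.87° from -134.83° passes through 180° before reaching +140.30°.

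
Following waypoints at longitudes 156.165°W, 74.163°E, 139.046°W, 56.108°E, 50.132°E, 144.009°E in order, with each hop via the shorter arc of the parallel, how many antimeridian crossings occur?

3

Leg 1: -156.165° → +74.163°, shortest Δλ = -129.672° (west) — crosses 180°.
Leg 2: +74.163° → -139.046°, shortest Δλ = 146.791° (east) — crosses 180°.
Leg 3: -139.046° → +56.108°, shortest Δλ = -164.846° (west) — crosses 180°.
Leg 4: +56.108° → +50.132°, shortest Δλ = -5.976° (west) — does not cross 180°.
Leg 5: +50.132° → +144.009°, shortest Δλ = 93.877° (east) — does not cross 180°.
Total crossings: 3.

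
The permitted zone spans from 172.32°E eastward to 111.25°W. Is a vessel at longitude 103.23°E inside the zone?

No

Band width going east from +172.32° to -111.25°: ((-111.25 − 172.32) mod 360) = 76.43°.
Offset of +103.23° east of the west edge: ((103.23 − 172.32) mod 360) = 290.91°.
290.91° > 76.43° ⇒ outside.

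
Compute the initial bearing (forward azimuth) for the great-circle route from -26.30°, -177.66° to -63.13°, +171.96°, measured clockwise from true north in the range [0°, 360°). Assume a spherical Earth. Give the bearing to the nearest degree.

Δλ = 171.96 − -177.66 = 349.62°; wrapped into (−180°, 180°]: -10.38°.
θ = atan2( sin Δλ · cos φ₂ , cos φ₁ · sin φ₂ − sin φ₁ · cos φ₂ · cos Δλ )
  = atan2(-0.08143, -0.60272) = -172.305° → normalised to [0°, 360°): 187.695°.

188°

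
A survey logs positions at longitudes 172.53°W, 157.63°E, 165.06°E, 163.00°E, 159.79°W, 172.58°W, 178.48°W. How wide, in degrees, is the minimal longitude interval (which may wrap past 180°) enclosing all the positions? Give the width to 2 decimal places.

42.58°

Sort the longitudes: -178.48°, -172.58°, -172.53°, -159.79°, +157.63°, +163.00°, +165.06°.
Eastward gaps between consecutive values (wrapping around): 5.90°, 0.05°, 12.74°, 317.42°, 5.37°, 2.06°, 16.46°.
Largest gap = 317.42° ⇒ minimal covering band is its complement: 360° − 317.42° = 42.58°.
Band runs from +157.63° eastward to -159.79°, crossing the antimeridian.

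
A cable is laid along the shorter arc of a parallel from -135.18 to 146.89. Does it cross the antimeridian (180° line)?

Yes

Naïve |146.89 − -135.18| = 282.07° > 180°, so the shorter arc goes the other way round — across 180°.
Signed shortest Δλ = ((146.89 − -135.18 + 180) mod 360) − 180 = -77.93°.
Going west by 77.93° from -135.18° passes through 180° before reaching +146.89°.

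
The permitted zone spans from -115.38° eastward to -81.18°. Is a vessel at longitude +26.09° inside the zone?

Band width going east from -115.38° to -81.18°: ((-81.18 − -115.38) mod 360) = 34.20°.
Offset of +26.09° east of the west edge: ((26.09 − -115.38) mod 360) = 141.47°.
141.47° > 34.20° ⇒ outside.

No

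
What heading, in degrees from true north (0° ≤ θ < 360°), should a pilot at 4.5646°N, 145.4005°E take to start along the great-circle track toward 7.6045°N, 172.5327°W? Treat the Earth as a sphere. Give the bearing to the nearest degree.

84°

Δλ = -172.5327 − 145.4005 = -317.9332°; wrapped into (−180°, 180°]: 42.0668°.
θ = atan2( sin Δλ · cos φ₂ , cos φ₁ · sin φ₂ − sin φ₁ · cos φ₂ · cos Δλ )
  = atan2(0.66410, 0.07335) = 83.697° → normalised to [0°, 360°): 83.697°.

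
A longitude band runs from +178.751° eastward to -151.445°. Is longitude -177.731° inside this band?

Yes

Band width going east from +178.751° to -151.445°: ((-151.445 − 178.751) mod 360) = 29.804°.
Offset of -177.731° east of the west edge: ((-177.731 − 178.751) mod 360) = 3.518°.
3.518° ≤ 29.804° ⇒ inside.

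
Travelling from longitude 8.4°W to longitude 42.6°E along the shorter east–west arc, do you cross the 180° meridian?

Signed shortest Δλ = ((42.6 − -8.4 + 180) mod 360) − 180 = 51.0°.
Going east by 51.0° from -8.4° reaches +42.6° without touching 180°.

No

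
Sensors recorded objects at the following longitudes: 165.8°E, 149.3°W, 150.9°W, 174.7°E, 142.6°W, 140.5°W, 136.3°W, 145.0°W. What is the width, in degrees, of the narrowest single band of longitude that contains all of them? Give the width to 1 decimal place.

Sort the longitudes: -150.9°, -149.3°, -145.0°, -142.6°, -140.5°, -136.3°, +165.8°, +174.7°.
Eastward gaps between consecutive values (wrapping around): 1.6°, 4.3°, 2.4°, 2.1°, 4.2°, 302.1°, 8.9°, 34.4°.
Largest gap = 302.1° ⇒ minimal covering band is its complement: 360° − 302.1° = 57.9°.
Band runs from +165.8° eastward to -136.3°, crossing the antimeridian.

57.9°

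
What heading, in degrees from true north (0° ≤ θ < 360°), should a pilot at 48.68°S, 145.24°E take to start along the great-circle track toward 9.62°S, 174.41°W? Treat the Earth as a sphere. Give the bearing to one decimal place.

Δλ = -174.41 − 145.24 = -319.65°; wrapped into (−180°, 180°]: 40.35°.
θ = atan2( sin Δλ · cos φ₂ , cos φ₁ · sin φ₂ − sin φ₁ · cos φ₂ · cos Δλ )
  = atan2(0.63835, 0.45398) = 54.581° → normalised to [0°, 360°): 54.581°.

54.6°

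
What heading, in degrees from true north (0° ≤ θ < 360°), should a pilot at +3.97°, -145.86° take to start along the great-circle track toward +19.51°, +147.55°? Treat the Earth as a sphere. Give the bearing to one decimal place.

Δλ = 147.55 − -145.86 = 293.41°; wrapped into (−180°, 180°]: -66.59°.
θ = atan2( sin Δλ · cos φ₂ , cos φ₁ · sin φ₂ − sin φ₁ · cos φ₂ · cos Δλ )
  = atan2(-0.86499, 0.30724) = -70.445° → normalised to [0°, 360°): 289.555°.

289.6°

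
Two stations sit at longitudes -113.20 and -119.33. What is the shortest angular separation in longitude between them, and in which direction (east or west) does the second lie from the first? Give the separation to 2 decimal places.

Raw difference: -119.33 − -113.20 = -6.13°.
Normalise into (−180°, 180°]: -6.13° stays -6.13°.
Negative ⇒ the second point lies to the west; separation 6.13°.

6.13° west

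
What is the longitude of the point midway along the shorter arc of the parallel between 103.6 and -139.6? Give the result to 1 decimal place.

+162.0°

Signed shortest Δλ from +103.6° to -139.6° is +116.8°.
Midpoint longitude = +103.6° + (+116.8°)/2 = +103.6° + 58.4° = +162.0°.
(The naïve average (+103.6 + -139.6)/2 = -18.0° is on the wrong side of the globe.)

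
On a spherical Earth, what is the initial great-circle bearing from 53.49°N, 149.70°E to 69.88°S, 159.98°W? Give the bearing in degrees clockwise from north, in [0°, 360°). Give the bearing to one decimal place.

Δλ = -159.98 − 149.70 = -309.68°; wrapped into (−180°, 180°]: 50.32°.
θ = atan2( sin Δλ · cos φ₂ , cos φ₁ · sin φ₂ − sin φ₁ · cos φ₂ · cos Δλ )
  = atan2(0.26474, -0.73519) = 160.196° → normalised to [0°, 360°): 160.196°.

160.2°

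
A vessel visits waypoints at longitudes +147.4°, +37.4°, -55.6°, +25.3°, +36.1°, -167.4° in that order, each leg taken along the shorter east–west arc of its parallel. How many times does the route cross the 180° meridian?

Leg 1: +147.4° → +37.4°, shortest Δλ = -110.0° (west) — does not cross 180°.
Leg 2: +37.4° → -55.6°, shortest Δλ = -93.0° (west) — does not cross 180°.
Leg 3: -55.6° → +25.3°, shortest Δλ = 80.9° (east) — does not cross 180°.
Leg 4: +25.3° → +36.1°, shortest Δλ = 10.8° (east) — does not cross 180°.
Leg 5: +36.1° → -167.4°, shortest Δλ = 156.5° (east) — crosses 180°.
Total crossings: 1.

1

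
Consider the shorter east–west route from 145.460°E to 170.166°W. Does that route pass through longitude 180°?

Naïve |-170.166 − 145.460| = 315.626° > 180°, so the shorter arc goes the other way round — across 180°.
Signed shortest Δλ = ((-170.166 − 145.460 + 180) mod 360) − 180 = 44.374°.
Going east by 44.374° from +145.460° passes through 180° before reaching -170.166°.

Yes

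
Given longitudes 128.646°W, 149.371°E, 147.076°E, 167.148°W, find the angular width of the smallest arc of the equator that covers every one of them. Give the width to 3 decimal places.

Sort the longitudes: -167.148°, -128.646°, +147.076°, +149.371°.
Eastward gaps between consecutive values (wrapping around): 38.502°, 275.722°, 2.295°, 43.481°.
Largest gap = 275.722° ⇒ minimal covering band is its complement: 360° − 275.722° = 84.278°.
Band runs from +147.076° eastward to -128.646°, crossing the antimeridian.

84.278°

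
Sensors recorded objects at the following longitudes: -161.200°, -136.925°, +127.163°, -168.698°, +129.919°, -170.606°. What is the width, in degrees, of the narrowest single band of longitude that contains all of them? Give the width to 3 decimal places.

95.912°

Sort the longitudes: -170.606°, -168.698°, -161.200°, -136.925°, +127.163°, +129.919°.
Eastward gaps between consecutive values (wrapping around): 1.908°, 7.498°, 24.275°, 264.088°, 2.756°, 59.475°.
Largest gap = 264.088° ⇒ minimal covering band is its complement: 360° − 264.088° = 95.912°.
Band runs from +127.163° eastward to -136.925°, crossing the antimeridian.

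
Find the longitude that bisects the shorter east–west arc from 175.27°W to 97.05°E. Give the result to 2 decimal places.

140.89°E

Signed shortest Δλ from -175.27° to +97.05° is -87.68°.
Midpoint longitude = -175.27° + (-87.68°)/2 = -175.27° − 43.84° = -219.11°.
Normalise into (−180°, 180°]: +140.89°.
(The naïve average (-175.27 + +97.05)/2 = -39.11° is on the wrong side of the globe.)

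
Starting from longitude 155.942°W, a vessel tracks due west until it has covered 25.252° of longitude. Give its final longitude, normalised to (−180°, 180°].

178.806°E

Start at -155.942°; shift −25.252° → -181.194°.
-181.194° lies outside (−180°, 180°]; add 360° → +178.806°.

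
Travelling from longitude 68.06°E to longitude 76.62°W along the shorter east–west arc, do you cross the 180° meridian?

Signed shortest Δλ = ((-76.62 − 68.06 + 180) mod 360) − 180 = -144.68°.
Going west by 144.68° from +68.06° reaches -76.62° without touching 180°.

No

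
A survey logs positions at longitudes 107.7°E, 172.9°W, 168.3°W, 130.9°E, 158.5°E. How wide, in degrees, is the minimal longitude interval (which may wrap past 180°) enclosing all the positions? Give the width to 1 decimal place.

84.0°

Sort the longitudes: -172.9°, -168.3°, +107.7°, +130.9°, +158.5°.
Eastward gaps between consecutive values (wrapping around): 4.6°, 276.0°, 23.2°, 27.6°, 28.6°.
Largest gap = 276.0° ⇒ minimal covering band is its complement: 360° − 276.0° = 84.0°.
Band runs from +107.7° eastward to -168.3°, crossing the antimeridian.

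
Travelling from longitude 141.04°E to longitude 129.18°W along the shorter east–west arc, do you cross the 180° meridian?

Naïve |-129.18 − 141.04| = 270.22° > 180°, so the shorter arc goes the other way round — across 180°.
Signed shortest Δλ = ((-129.18 − 141.04 + 180) mod 360) − 180 = 89.78°.
Going east by 89.78° from +141.04° passes through 180° before reaching -129.18°.

Yes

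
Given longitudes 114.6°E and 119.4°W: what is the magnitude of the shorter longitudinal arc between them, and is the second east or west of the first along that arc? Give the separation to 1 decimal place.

Raw difference: -119.4 − 114.6 = -234.0°.
Normalise into (−180°, 180°]: -234.0° + 360° = 126.0°.
Positive ⇒ the second point lies to the east; separation 126.0°.

126.0° east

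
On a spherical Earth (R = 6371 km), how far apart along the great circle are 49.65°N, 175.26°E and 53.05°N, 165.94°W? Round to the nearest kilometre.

Δλ = -165.94 − 175.26 = -341.20°; wrapped into (−180°, 180°]: 18.80°.
Δφ = 53.05 − 49.65 = 3.40°.
a = sin²(Δφ/2) + cos φ₁ · cos φ₂ · sin²(Δλ/2) = 0.011262.
c = 2·atan2(√a, √(1−a)) = 0.21265 rad → d = 6371·c ≈ 1354.77 km.

1355 km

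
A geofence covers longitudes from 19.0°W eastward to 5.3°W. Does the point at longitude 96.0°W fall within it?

No

Band width going east from -19.0° to -5.3°: ((-5.3 − -19.0) mod 360) = 13.7°.
Offset of -96.0° east of the west edge: ((-96.0 − -19.0) mod 360) = 283.0°.
283.0° > 13.7° ⇒ outside.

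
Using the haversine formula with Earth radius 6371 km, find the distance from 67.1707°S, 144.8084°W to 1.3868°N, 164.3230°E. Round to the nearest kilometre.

Δλ = 164.3230 − -144.8084 = 309.1314°; wrapped into (−180°, 180°]: -50.8686°.
Δφ = 1.3868 − -67.1707 = 68.5575°.
a = sin²(Δφ/2) + cos φ₁ · cos φ₂ · sin²(Δλ/2) = 0.388759.
c = 2·atan2(√a, √(1−a)) = 1.34644 rad → d = 6371·c ≈ 8578.15 km.

8578 km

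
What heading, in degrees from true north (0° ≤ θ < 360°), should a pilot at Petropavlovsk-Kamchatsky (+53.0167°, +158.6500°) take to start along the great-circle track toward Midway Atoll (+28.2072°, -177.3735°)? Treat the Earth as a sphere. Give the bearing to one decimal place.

Δλ = -177.3735 − 158.6500 = -336.0235°; wrapped into (−180°, 180°]: 23.9765°.
θ = atan2( sin Δλ · cos φ₂ , cos φ₁ · sin φ₂ − sin φ₁ · cos φ₂ · cos Δλ )
  = atan2(0.35810, -0.35886) = 135.060° → normalised to [0°, 360°): 135.060°.

135.1°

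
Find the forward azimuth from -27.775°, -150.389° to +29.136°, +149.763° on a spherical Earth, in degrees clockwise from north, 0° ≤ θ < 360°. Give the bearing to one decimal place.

310.1°

Δλ = 149.763 − -150.389 = 300.152°; wrapped into (−180°, 180°]: -59.848°.
θ = atan2( sin Δλ · cos φ₂ , cos φ₁ · sin φ₂ − sin φ₁ · cos φ₂ · cos Δλ )
  = atan2(-0.75528, 0.63524) = -49.934° → normalised to [0°, 360°): 310.066°.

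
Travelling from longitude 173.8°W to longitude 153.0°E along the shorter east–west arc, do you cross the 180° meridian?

Naïve |153.0 − -173.8| = 326.8° > 180°, so the shorter arc goes the other way round — across 180°.
Signed shortest Δλ = ((153.0 − -173.8 + 180) mod 360) − 180 = -33.2°.
Going west by 33.2° from -173.8° passes through 180° before reaching +153.0°.

Yes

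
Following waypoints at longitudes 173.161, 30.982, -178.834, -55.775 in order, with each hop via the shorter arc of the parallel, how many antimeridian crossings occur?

Leg 1: +173.161° → +30.982°, shortest Δλ = -142.179° (west) — does not cross 180°.
Leg 2: +30.982° → -178.834°, shortest Δλ = 150.184° (east) — crosses 180°.
Leg 3: -178.834° → -55.775°, shortest Δλ = 123.059° (east) — does not cross 180°.
Total crossings: 1.

1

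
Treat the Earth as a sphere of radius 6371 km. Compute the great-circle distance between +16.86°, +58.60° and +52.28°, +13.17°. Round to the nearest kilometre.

5580 km

Δλ = 13.17 − 58.60 = -45.43°.
Δφ = 52.28 − 16.86 = 35.42°.
a = sin²(Δφ/2) + cos φ₁ · cos φ₂ · sin²(Δλ/2) = 0.179842.
c = 2·atan2(√a, √(1−a)) = 0.87589 rad → d = 6371·c ≈ 5580.27 km.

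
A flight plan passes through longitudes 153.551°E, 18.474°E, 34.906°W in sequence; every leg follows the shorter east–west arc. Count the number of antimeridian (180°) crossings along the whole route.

0

Leg 1: +153.551° → +18.474°, shortest Δλ = -135.077° (west) — does not cross 180°.
Leg 2: +18.474° → -34.906°, shortest Δλ = -53.38° (west) — does not cross 180°.
Total crossings: 0.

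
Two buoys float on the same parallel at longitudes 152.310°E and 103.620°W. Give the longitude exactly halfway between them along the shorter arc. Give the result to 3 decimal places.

Signed shortest Δλ from +152.310° to -103.620° is +104.070°.
Midpoint longitude = +152.310° + (+104.070°)/2 = +152.310° + 52.035° = +204.345°.
Normalise into (−180°, 180°]: -155.655°.
(The naïve average (+152.310 + -103.620)/2 = 24.345° is on the wrong side of the globe.)

155.655°W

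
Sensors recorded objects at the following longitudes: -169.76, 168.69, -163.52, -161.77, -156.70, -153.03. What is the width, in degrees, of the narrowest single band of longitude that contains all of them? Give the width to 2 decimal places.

38.28°

Sort the longitudes: -169.76°, -163.52°, -161.77°, -156.70°, -153.03°, +168.69°.
Eastward gaps between consecutive values (wrapping around): 6.24°, 1.75°, 5.07°, 3.67°, 321.72°, 21.55°.
Largest gap = 321.72° ⇒ minimal covering band is its complement: 360° − 321.72° = 38.28°.
Band runs from +168.69° eastward to -153.03°, crossing the antimeridian.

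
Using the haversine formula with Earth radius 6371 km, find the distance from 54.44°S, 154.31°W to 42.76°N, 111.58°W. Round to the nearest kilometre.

Δλ = -111.58 − -154.31 = 42.73°.
Δφ = 42.76 − -54.44 = 97.20°.
a = sin²(Δφ/2) + cos φ₁ · cos φ₂ · sin²(Δλ/2) = 0.619336.
c = 2·atan2(√a, √(1−a)) = 1.81179 rad → d = 6371·c ≈ 11542.94 km.

11543 km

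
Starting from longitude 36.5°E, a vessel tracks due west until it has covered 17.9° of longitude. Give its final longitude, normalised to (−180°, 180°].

Start at +36.5°; shift −17.9° → +18.6°.
+18.6° already lies in (−180°, 180°].

18.6°E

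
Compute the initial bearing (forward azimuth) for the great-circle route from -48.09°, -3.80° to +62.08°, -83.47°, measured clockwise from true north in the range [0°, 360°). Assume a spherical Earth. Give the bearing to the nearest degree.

325°

Δλ = -83.47 − -3.80 = -79.67°.
θ = atan2( sin Δλ · cos φ₂ , cos φ₁ · sin φ₂ − sin φ₁ · cos φ₂ · cos Δλ )
  = atan2(-0.46065, 0.65270) = -35.213° → normalised to [0°, 360°): 324.787°.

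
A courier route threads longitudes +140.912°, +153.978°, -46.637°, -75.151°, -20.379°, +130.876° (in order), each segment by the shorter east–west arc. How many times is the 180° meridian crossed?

1

Leg 1: +140.912° → +153.978°, shortest Δλ = 13.066° (east) — does not cross 180°.
Leg 2: +153.978° → -46.637°, shortest Δλ = 159.385° (east) — crosses 180°.
Leg 3: -46.637° → -75.151°, shortest Δλ = -28.514° (west) — does not cross 180°.
Leg 4: -75.151° → -20.379°, shortest Δλ = 54.772° (east) — does not cross 180°.
Leg 5: -20.379° → +130.876°, shortest Δλ = 151.255° (east) — does not cross 180°.
Total crossings: 1.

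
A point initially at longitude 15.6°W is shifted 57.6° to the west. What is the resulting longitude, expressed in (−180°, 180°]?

Start at -15.6°; shift −57.6° → -73.2°.
-73.2° already lies in (−180°, 180°].

73.2°W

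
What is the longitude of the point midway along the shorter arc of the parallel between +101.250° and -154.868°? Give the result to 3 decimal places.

Signed shortest Δλ from +101.250° to -154.868° is +103.882°.
Midpoint longitude = +101.250° + (+103.882°)/2 = +101.250° + 51.941° = +153.191°.
(The naïve average (+101.250 + -154.868)/2 = -26.809° is on the wrong side of the globe.)

+153.191°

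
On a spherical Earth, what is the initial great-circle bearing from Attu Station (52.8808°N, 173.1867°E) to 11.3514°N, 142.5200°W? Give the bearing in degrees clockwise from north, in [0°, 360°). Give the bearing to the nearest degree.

Δλ = -142.5200 − 173.1867 = -315.7067°; wrapped into (−180°, 180°]: 44.2933°.
θ = atan2( sin Δλ · cos φ₂ , cos φ₁ · sin φ₂ − sin φ₁ · cos φ₂ · cos Δλ )
  = atan2(0.68467, -0.44080) = 122.774° → normalised to [0°, 360°): 122.774°.

123°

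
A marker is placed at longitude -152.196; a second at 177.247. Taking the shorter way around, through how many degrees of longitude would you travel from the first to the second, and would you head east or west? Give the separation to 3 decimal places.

Raw difference: 177.247 − -152.196 = 329.443°.
Normalise into (−180°, 180°]: 329.443° − 360° = -30.557°.
Negative ⇒ the second point lies to the west; separation 30.557°.

30.557° west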